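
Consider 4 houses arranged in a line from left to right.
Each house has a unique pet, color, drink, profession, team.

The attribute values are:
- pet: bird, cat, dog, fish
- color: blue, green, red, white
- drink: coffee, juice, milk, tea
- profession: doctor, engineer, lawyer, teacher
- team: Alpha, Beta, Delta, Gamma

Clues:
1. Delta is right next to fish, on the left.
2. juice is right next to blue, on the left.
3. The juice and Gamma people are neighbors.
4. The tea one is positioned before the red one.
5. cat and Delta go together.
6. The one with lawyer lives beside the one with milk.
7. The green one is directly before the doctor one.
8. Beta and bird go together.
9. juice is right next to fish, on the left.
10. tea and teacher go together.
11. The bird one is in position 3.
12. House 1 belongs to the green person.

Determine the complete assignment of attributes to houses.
Solution:

House | Pet | Color | Drink | Profession | Team
-----------------------------------------------
  1   | cat | green | juice | lawyer | Delta
  2   | fish | blue | milk | doctor | Gamma
  3   | bird | white | tea | teacher | Beta
  4   | dog | red | coffee | engineer | Alpha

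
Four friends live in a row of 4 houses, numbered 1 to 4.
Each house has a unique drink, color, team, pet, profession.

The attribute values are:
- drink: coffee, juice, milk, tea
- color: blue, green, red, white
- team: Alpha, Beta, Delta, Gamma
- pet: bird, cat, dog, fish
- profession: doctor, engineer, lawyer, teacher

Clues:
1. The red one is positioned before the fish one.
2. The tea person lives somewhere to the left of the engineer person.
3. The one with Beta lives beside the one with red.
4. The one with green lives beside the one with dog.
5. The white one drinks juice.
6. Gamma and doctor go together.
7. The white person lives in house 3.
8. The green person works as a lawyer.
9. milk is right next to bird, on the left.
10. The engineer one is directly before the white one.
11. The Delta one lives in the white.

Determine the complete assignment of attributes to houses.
Solution:

House | Drink | Color | Team | Pet | Profession
-----------------------------------------------
  1   | tea | green | Beta | cat | lawyer
  2   | milk | red | Alpha | dog | engineer
  3   | juice | white | Delta | bird | teacher
  4   | coffee | blue | Gamma | fish | doctor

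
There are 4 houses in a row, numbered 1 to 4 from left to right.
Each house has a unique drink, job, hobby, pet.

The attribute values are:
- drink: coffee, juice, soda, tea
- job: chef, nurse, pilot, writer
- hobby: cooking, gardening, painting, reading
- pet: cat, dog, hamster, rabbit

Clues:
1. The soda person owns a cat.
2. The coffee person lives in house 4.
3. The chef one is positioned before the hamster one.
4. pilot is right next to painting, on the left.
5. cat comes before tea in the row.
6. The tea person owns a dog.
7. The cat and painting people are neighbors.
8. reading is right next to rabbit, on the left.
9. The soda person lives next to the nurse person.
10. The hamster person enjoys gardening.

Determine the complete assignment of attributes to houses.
Solution:

House | Drink | Job | Hobby | Pet
---------------------------------
  1   | soda | pilot | reading | cat
  2   | juice | nurse | painting | rabbit
  3   | tea | chef | cooking | dog
  4   | coffee | writer | gardening | hamster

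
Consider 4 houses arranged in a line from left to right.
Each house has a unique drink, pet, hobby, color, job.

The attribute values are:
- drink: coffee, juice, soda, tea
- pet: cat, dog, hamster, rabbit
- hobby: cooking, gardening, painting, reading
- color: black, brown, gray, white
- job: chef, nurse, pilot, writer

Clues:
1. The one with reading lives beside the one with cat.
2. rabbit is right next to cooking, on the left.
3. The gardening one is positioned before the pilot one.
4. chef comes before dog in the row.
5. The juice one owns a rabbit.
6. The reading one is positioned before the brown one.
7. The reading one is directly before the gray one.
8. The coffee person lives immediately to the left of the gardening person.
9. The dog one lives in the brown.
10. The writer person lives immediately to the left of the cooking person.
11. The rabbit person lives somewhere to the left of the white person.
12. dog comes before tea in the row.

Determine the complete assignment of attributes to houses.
Solution:

House | Drink | Pet | Hobby | Color | Job
-----------------------------------------
  1   | juice | rabbit | reading | black | writer
  2   | coffee | cat | cooking | gray | chef
  3   | soda | dog | gardening | brown | nurse
  4   | tea | hamster | painting | white | pilot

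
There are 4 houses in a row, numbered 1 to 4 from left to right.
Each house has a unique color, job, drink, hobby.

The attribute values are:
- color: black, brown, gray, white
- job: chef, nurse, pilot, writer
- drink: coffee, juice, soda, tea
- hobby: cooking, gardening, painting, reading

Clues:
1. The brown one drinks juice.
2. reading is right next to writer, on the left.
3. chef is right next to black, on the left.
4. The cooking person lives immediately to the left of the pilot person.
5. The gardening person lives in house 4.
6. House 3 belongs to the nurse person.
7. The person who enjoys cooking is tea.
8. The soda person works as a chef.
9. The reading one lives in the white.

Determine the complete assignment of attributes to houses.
Solution:

House | Color | Job | Drink | Hobby
-----------------------------------
  1   | white | chef | soda | reading
  2   | black | writer | coffee | painting
  3   | gray | nurse | tea | cooking
  4   | brown | pilot | juice | gardening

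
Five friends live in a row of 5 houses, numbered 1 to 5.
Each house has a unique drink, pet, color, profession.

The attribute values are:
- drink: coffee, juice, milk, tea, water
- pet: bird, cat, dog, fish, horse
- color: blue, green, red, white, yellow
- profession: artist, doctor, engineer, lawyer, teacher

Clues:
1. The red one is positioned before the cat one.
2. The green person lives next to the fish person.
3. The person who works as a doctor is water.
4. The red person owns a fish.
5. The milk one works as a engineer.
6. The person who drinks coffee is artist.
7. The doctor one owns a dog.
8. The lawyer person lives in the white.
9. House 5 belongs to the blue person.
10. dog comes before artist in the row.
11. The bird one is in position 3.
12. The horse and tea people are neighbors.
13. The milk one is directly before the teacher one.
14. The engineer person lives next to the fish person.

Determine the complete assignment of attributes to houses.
Solution:

House | Drink | Pet | Color | Profession
----------------------------------------
  1   | milk | horse | green | engineer
  2   | tea | fish | red | teacher
  3   | juice | bird | white | lawyer
  4   | water | dog | yellow | doctor
  5   | coffee | cat | blue | artist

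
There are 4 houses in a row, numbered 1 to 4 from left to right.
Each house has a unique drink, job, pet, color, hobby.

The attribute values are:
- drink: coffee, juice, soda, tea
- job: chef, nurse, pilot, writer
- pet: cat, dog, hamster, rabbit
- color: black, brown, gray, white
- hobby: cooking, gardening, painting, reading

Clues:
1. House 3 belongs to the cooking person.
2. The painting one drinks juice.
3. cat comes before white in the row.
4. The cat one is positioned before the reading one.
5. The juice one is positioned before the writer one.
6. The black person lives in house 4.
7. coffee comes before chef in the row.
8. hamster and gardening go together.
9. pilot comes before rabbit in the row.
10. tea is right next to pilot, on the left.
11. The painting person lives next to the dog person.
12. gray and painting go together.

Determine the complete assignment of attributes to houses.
Solution:

House | Drink | Job | Pet | Color | Hobby
-----------------------------------------
  1   | tea | nurse | hamster | brown | gardening
  2   | juice | pilot | cat | gray | painting
  3   | coffee | writer | dog | white | cooking
  4   | soda | chef | rabbit | black | reading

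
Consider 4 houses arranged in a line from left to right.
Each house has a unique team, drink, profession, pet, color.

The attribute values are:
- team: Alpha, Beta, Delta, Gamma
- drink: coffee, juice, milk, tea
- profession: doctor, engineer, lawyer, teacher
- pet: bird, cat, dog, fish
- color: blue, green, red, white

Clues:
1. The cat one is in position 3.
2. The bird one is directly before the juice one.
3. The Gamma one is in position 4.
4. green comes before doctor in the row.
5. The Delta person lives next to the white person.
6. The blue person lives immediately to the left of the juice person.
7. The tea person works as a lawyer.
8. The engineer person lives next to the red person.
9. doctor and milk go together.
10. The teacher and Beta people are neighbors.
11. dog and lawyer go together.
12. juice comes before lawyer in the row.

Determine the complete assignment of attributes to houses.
Solution:

House | Team | Drink | Profession | Pet | Color
-----------------------------------------------
  1   | Alpha | coffee | teacher | bird | blue
  2   | Beta | juice | engineer | fish | green
  3   | Delta | milk | doctor | cat | red
  4   | Gamma | tea | lawyer | dog | white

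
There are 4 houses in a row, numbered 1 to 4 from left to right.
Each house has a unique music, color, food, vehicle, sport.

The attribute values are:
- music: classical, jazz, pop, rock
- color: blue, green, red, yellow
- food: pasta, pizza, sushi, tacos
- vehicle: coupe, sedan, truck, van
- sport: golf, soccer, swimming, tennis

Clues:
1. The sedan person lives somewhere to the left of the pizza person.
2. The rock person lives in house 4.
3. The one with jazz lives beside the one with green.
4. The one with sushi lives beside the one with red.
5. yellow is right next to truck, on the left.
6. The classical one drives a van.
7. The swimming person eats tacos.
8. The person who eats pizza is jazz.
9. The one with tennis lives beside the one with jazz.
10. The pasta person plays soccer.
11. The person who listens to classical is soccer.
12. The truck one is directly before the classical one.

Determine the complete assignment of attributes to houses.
Solution:

House | Music | Color | Food | Vehicle | Sport
----------------------------------------------
  1   | pop | yellow | sushi | sedan | tennis
  2   | jazz | red | pizza | truck | golf
  3   | classical | green | pasta | van | soccer
  4   | rock | blue | tacos | coupe | swimming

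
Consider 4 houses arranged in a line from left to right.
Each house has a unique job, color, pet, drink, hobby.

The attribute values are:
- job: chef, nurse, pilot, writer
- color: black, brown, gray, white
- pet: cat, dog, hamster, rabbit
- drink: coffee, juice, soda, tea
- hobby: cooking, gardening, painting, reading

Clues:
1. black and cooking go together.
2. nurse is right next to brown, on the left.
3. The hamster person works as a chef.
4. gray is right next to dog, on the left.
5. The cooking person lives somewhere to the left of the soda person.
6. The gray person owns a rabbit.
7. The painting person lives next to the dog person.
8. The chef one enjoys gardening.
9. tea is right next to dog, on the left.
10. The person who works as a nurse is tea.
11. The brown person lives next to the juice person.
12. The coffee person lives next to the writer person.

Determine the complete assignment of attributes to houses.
Solution:

House | Job | Color | Pet | Drink | Hobby
-----------------------------------------
  1   | nurse | gray | rabbit | tea | painting
  2   | pilot | brown | dog | coffee | reading
  3   | writer | black | cat | juice | cooking
  4   | chef | white | hamster | soda | gardening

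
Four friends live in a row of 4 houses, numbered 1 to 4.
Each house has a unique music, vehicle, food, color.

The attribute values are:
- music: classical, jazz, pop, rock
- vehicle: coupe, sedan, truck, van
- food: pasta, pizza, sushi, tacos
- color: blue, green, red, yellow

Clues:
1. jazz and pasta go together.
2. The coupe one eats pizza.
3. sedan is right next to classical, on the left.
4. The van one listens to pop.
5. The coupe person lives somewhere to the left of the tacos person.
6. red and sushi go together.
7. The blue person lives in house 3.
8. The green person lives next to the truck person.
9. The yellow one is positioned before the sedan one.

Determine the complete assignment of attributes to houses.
Solution:

House | Music | Vehicle | Food | Color
--------------------------------------
  1   | rock | coupe | pizza | yellow
  2   | jazz | sedan | pasta | green
  3   | classical | truck | tacos | blue
  4   | pop | van | sushi | red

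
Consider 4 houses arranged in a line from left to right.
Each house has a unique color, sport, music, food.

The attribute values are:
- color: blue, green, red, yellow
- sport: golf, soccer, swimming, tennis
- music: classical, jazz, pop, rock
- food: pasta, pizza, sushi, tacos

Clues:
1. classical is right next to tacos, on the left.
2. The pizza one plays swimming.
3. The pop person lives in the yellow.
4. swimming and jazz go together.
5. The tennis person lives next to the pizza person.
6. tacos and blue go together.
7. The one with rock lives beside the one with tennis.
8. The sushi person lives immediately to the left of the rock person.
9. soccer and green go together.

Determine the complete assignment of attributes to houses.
Solution:

House | Color | Sport | Music | Food
------------------------------------
  1   | green | soccer | classical | sushi
  2   | blue | golf | rock | tacos
  3   | yellow | tennis | pop | pasta
  4   | red | swimming | jazz | pizza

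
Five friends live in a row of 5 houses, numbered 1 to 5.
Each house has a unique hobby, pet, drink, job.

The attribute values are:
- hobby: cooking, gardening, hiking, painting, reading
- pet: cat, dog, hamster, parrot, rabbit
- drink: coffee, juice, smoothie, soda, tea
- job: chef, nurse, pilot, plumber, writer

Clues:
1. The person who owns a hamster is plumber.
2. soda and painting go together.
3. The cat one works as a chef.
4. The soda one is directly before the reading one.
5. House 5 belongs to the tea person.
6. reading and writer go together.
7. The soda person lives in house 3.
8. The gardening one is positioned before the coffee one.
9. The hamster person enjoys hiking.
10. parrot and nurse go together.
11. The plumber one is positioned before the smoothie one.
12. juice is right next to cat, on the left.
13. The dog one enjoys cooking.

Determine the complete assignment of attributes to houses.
Solution:

House | Hobby | Pet | Drink | Job
---------------------------------
  1   | hiking | hamster | juice | plumber
  2   | gardening | cat | smoothie | chef
  3   | painting | parrot | soda | nurse
  4   | reading | rabbit | coffee | writer
  5   | cooking | dog | tea | pilot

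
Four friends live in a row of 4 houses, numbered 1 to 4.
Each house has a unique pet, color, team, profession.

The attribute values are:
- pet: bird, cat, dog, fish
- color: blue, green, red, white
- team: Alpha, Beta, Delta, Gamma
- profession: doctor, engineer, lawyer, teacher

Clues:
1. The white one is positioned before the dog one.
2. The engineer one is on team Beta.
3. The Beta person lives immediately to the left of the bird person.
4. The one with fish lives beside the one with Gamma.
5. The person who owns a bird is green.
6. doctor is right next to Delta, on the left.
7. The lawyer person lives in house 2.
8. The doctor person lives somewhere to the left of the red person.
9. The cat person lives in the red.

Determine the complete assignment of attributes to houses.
Solution:

House | Pet | Color | Team | Profession
---------------------------------------
  1   | fish | white | Beta | engineer
  2   | bird | green | Gamma | lawyer
  3   | dog | blue | Alpha | doctor
  4   | cat | red | Delta | teacher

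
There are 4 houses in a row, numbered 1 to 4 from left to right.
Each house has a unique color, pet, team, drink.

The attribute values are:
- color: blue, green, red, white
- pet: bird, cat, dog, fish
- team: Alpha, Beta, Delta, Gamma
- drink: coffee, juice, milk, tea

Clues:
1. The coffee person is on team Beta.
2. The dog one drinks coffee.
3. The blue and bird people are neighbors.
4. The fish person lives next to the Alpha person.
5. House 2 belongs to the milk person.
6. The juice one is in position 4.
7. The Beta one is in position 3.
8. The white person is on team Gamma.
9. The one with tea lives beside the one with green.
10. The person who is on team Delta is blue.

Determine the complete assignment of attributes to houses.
Solution:

House | Color | Pet | Team | Drink
----------------------------------
  1   | blue | fish | Delta | tea
  2   | green | bird | Alpha | milk
  3   | red | dog | Beta | coffee
  4   | white | cat | Gamma | juice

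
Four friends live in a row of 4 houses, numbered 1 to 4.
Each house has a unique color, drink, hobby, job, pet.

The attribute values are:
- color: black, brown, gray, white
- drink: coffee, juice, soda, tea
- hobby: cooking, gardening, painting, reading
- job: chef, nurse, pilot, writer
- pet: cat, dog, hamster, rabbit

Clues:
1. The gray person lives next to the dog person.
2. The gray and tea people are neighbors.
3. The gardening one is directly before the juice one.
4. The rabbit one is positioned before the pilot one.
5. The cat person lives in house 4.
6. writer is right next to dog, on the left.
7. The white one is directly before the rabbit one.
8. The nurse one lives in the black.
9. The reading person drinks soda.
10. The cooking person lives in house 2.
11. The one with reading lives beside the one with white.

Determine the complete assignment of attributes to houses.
Solution:

House | Color | Drink | Hobby | Job | Pet
-----------------------------------------
  1   | gray | soda | reading | writer | hamster
  2   | white | tea | cooking | chef | dog
  3   | black | coffee | gardening | nurse | rabbit
  4   | brown | juice | painting | pilot | cat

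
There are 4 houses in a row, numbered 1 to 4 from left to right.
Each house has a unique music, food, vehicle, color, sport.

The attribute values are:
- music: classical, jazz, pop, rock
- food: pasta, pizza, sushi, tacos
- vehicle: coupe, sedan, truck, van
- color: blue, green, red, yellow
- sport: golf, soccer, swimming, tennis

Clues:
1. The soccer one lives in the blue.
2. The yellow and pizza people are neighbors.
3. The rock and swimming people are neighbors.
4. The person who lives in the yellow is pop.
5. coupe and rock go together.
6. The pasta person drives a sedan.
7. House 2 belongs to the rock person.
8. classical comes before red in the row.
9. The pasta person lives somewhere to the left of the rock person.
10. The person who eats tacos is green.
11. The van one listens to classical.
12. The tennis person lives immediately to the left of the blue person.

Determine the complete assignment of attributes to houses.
Solution:

House | Music | Food | Vehicle | Color | Sport
----------------------------------------------
  1   | pop | pasta | sedan | yellow | tennis
  2   | rock | pizza | coupe | blue | soccer
  3   | classical | tacos | van | green | swimming
  4   | jazz | sushi | truck | red | golf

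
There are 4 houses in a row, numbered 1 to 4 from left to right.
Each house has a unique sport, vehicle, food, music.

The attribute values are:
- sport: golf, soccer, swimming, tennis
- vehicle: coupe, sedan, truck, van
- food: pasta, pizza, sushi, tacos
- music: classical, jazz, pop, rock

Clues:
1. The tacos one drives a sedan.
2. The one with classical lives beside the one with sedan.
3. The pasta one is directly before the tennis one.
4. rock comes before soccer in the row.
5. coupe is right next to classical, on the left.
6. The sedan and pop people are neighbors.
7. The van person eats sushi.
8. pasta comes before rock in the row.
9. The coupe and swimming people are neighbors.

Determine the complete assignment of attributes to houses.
Solution:

House | Sport | Vehicle | Food | Music
--------------------------------------
  1   | golf | coupe | pizza | jazz
  2   | swimming | truck | pasta | classical
  3   | tennis | sedan | tacos | rock
  4   | soccer | van | sushi | pop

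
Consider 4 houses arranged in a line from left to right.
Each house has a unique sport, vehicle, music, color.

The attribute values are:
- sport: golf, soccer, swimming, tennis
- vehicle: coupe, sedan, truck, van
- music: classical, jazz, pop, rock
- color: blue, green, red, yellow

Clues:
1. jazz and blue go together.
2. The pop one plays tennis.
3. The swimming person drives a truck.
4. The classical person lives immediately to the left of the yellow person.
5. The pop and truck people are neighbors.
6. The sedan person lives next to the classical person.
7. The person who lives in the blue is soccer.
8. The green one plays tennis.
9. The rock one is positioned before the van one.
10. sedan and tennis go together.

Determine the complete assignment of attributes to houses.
Solution:

House | Sport | Vehicle | Music | Color
---------------------------------------
  1   | tennis | sedan | pop | green
  2   | swimming | truck | classical | red
  3   | golf | coupe | rock | yellow
  4   | soccer | van | jazz | blue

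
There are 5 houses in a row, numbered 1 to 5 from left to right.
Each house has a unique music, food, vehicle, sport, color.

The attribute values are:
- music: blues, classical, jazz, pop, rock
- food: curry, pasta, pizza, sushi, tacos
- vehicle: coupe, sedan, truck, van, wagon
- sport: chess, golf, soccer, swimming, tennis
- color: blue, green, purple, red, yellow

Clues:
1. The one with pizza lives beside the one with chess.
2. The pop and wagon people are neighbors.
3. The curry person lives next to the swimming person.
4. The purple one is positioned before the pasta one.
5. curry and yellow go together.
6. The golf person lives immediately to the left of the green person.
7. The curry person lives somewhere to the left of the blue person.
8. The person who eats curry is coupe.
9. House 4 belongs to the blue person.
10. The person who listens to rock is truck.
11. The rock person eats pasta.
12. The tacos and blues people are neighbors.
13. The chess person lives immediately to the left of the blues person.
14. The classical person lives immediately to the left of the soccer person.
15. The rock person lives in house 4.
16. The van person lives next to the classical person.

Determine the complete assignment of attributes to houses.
Solution:

House | Music | Food | Vehicle | Sport | Color
----------------------------------------------
  1   | pop | pizza | van | golf | purple
  2   | classical | tacos | wagon | chess | green
  3   | blues | curry | coupe | soccer | yellow
  4   | rock | pasta | truck | swimming | blue
  5   | jazz | sushi | sedan | tennis | red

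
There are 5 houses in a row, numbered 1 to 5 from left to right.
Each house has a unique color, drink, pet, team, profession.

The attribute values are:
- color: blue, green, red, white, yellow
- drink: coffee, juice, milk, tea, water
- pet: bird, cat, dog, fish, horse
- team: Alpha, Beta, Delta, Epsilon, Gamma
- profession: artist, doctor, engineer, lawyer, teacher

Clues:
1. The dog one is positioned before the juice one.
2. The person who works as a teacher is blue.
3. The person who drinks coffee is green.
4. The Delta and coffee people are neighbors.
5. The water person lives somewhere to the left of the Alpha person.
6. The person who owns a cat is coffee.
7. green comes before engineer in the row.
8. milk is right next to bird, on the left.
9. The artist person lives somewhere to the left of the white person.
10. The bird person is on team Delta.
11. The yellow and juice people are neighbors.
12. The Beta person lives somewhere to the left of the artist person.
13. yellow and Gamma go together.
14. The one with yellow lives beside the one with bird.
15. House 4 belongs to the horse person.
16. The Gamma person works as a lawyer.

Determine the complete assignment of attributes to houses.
Solution:

House | Color | Drink | Pet | Team | Profession
-----------------------------------------------
  1   | yellow | milk | dog | Gamma | lawyer
  2   | blue | juice | bird | Delta | teacher
  3   | green | coffee | cat | Beta | doctor
  4   | red | water | horse | Epsilon | artist
  5   | white | tea | fish | Alpha | engineer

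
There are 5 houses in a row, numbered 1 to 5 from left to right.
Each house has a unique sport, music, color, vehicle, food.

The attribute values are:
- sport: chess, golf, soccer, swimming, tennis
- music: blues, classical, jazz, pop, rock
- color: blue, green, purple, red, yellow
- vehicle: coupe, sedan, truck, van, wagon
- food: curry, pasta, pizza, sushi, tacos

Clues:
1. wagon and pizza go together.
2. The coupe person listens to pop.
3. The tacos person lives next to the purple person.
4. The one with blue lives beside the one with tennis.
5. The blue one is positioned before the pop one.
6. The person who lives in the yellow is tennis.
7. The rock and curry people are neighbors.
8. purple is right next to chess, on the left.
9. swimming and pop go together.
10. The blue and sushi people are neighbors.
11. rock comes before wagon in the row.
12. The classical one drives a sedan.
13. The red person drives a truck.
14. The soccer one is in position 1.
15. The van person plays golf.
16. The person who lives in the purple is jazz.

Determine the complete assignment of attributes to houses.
Solution:

House | Sport | Music | Color | Vehicle | Food
----------------------------------------------
  1   | soccer | rock | red | truck | tacos
  2   | golf | jazz | purple | van | curry
  3   | chess | blues | blue | wagon | pizza
  4   | tennis | classical | yellow | sedan | sushi
  5   | swimming | pop | green | coupe | pasta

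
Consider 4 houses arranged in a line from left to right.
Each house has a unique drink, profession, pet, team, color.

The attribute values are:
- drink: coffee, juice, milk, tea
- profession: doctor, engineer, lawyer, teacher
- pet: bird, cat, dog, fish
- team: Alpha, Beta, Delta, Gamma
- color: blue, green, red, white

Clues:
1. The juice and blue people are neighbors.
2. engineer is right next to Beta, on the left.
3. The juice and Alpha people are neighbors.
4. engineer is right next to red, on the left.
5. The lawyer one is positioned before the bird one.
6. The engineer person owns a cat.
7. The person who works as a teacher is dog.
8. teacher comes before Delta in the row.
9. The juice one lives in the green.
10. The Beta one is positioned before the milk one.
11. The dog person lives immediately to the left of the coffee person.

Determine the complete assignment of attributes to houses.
Solution:

House | Drink | Profession | Pet | Team | Color
-----------------------------------------------
  1   | juice | teacher | dog | Gamma | green
  2   | coffee | engineer | cat | Alpha | blue
  3   | tea | lawyer | fish | Beta | red
  4   | milk | doctor | bird | Delta | white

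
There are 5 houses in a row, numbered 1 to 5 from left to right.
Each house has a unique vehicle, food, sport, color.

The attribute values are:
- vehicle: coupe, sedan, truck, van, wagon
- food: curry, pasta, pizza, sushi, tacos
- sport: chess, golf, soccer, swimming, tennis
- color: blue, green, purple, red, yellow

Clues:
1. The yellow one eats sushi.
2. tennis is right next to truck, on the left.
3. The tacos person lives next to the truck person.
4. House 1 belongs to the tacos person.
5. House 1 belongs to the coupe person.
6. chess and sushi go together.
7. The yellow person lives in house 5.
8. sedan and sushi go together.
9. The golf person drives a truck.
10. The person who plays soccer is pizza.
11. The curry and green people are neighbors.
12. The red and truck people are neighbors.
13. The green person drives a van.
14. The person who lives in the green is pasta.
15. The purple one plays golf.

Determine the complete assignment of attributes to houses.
Solution:

House | Vehicle | Food | Sport | Color
--------------------------------------
  1   | coupe | tacos | tennis | red
  2   | truck | curry | golf | purple
  3   | van | pasta | swimming | green
  4   | wagon | pizza | soccer | blue
  5   | sedan | sushi | chess | yellow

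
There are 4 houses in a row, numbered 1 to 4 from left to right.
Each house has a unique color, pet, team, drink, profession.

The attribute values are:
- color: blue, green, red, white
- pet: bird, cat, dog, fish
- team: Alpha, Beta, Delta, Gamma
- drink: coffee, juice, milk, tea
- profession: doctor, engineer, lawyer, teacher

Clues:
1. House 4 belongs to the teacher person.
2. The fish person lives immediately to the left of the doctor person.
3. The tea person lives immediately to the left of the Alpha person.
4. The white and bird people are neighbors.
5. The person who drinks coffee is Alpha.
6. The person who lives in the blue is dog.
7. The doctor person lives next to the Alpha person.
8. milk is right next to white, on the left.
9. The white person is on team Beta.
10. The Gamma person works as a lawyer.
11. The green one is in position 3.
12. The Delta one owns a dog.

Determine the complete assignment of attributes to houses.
Solution:

House | Color | Pet | Team | Drink | Profession
-----------------------------------------------
  1   | red | fish | Gamma | milk | lawyer
  2   | white | cat | Beta | tea | doctor
  3   | green | bird | Alpha | coffee | engineer
  4   | blue | dog | Delta | juice | teacher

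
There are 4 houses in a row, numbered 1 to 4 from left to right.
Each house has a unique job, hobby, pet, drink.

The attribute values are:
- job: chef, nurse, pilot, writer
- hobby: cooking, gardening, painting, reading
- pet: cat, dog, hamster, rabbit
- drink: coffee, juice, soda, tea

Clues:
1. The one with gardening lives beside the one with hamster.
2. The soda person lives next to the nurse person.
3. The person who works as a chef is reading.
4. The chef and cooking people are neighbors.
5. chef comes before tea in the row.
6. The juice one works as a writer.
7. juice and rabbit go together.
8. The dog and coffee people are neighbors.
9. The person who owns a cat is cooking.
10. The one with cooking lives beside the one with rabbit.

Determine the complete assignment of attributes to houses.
Solution:

House | Job | Hobby | Pet | Drink
---------------------------------
  1   | chef | reading | dog | soda
  2   | nurse | cooking | cat | coffee
  3   | writer | gardening | rabbit | juice
  4   | pilot | painting | hamster | tea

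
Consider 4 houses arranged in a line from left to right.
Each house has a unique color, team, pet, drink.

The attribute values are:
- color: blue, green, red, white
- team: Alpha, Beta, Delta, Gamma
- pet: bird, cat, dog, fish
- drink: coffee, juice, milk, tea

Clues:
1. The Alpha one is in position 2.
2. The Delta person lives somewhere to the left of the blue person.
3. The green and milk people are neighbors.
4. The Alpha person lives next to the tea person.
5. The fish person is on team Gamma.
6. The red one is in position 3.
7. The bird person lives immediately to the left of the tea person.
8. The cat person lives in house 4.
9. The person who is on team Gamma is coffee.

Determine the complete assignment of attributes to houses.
Solution:

House | Color | Team | Pet | Drink
----------------------------------
  1   | green | Gamma | fish | coffee
  2   | white | Alpha | bird | milk
  3   | red | Delta | dog | tea
  4   | blue | Beta | cat | juice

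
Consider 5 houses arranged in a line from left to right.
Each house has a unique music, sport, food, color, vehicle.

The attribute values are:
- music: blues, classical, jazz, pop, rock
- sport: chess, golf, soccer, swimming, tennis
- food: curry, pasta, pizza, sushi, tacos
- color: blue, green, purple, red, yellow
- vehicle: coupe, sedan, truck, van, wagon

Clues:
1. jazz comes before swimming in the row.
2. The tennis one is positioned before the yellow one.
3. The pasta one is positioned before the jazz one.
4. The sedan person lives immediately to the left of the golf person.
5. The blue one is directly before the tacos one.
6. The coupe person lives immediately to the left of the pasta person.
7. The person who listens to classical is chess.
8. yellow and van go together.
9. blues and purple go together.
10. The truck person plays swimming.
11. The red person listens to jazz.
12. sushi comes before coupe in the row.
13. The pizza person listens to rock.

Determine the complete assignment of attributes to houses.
Solution:

House | Music | Sport | Food | Color | Vehicle
----------------------------------------------
  1   | pop | tennis | sushi | blue | sedan
  2   | blues | golf | tacos | purple | coupe
  3   | classical | chess | pasta | yellow | van
  4   | jazz | soccer | curry | red | wagon
  5   | rock | swimming | pizza | green | truck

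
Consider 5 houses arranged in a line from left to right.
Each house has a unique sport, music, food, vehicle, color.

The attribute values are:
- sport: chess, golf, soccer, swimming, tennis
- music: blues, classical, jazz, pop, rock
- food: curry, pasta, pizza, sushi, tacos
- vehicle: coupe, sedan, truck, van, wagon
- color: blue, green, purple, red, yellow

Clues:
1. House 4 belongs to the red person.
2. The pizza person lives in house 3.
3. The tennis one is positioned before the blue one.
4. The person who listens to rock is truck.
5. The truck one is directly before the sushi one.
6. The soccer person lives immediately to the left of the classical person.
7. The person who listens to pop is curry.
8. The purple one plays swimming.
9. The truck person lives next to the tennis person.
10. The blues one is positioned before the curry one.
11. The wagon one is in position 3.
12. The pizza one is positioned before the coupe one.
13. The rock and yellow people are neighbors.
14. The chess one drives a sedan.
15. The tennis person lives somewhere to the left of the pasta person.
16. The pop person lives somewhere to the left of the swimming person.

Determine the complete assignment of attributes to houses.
Solution:

House | Sport | Music | Food | Vehicle | Color
----------------------------------------------
  1   | soccer | rock | tacos | truck | green
  2   | tennis | classical | sushi | van | yellow
  3   | golf | blues | pizza | wagon | blue
  4   | chess | pop | curry | sedan | red
  5   | swimming | jazz | pasta | coupe | purple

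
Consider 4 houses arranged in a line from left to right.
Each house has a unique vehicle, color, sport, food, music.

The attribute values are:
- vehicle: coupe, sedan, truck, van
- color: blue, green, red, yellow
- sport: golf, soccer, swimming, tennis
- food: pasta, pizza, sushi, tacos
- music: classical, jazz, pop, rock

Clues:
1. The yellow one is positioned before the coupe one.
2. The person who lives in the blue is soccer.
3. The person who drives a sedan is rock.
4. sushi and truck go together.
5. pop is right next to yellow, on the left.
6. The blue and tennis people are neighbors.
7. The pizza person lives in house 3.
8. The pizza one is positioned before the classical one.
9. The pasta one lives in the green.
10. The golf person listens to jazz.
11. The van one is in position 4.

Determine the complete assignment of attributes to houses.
Solution:

House | Vehicle | Color | Sport | Food | Music
----------------------------------------------
  1   | truck | blue | soccer | sushi | pop
  2   | sedan | yellow | tennis | tacos | rock
  3   | coupe | red | golf | pizza | jazz
  4   | van | green | swimming | pasta | classical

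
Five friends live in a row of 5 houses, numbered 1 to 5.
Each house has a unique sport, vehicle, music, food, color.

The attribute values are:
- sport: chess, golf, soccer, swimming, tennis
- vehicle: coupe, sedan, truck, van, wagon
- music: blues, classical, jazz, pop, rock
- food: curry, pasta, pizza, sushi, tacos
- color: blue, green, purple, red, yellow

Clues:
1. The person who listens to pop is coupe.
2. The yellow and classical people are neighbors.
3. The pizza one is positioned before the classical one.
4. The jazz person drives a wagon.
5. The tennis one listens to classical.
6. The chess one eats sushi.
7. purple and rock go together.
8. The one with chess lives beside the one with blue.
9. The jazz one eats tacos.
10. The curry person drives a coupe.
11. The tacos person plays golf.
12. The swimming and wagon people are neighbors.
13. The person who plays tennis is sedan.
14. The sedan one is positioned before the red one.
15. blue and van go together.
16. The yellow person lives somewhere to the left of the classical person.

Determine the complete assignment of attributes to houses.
Solution:

House | Sport | Vehicle | Music | Food | Color
----------------------------------------------
  1   | chess | truck | rock | sushi | purple
  2   | swimming | van | blues | pizza | blue
  3   | golf | wagon | jazz | tacos | yellow
  4   | tennis | sedan | classical | pasta | green
  5   | soccer | coupe | pop | curry | red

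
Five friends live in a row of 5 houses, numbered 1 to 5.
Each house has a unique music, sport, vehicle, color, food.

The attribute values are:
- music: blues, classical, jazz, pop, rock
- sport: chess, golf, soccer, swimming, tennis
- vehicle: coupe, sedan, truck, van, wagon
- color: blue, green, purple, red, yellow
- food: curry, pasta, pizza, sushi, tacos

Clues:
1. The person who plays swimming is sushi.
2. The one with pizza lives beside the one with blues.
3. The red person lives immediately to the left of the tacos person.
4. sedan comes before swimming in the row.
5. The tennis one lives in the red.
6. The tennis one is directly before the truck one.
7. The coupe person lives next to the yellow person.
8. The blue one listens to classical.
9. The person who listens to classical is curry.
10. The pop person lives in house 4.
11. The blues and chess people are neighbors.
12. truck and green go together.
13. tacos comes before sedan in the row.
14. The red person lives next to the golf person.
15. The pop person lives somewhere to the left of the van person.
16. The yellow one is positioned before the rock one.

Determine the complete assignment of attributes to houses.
Solution:

House | Music | Sport | Vehicle | Color | Food
----------------------------------------------
  1   | jazz | tennis | wagon | red | pizza
  2   | blues | golf | truck | green | tacos
  3   | classical | chess | coupe | blue | curry
  4   | pop | soccer | sedan | yellow | pasta
  5   | rock | swimming | van | purple | sushi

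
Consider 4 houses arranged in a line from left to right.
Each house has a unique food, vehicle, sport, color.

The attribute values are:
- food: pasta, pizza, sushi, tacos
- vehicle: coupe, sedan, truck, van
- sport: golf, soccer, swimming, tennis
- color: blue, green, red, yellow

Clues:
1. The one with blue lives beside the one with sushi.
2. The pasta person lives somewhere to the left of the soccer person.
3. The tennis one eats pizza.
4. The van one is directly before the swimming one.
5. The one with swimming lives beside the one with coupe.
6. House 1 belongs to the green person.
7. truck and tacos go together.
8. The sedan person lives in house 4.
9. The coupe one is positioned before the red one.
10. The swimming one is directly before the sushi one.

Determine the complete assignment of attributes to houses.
Solution:

House | Food | Vehicle | Sport | Color
--------------------------------------
  1   | pasta | van | golf | green
  2   | tacos | truck | swimming | blue
  3   | sushi | coupe | soccer | yellow
  4   | pizza | sedan | tennis | red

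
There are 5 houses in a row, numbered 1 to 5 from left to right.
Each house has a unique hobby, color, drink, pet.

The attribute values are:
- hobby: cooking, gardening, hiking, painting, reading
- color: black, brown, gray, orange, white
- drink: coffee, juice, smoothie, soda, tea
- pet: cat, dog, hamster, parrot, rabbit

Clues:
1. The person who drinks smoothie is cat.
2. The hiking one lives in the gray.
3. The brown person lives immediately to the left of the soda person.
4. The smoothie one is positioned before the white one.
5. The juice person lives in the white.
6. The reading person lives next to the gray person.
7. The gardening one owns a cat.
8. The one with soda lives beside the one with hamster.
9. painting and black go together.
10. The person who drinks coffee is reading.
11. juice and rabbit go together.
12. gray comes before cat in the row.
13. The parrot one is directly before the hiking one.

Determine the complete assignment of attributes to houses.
Solution:

House | Hobby | Color | Drink | Pet
-----------------------------------
  1   | reading | brown | coffee | parrot
  2   | hiking | gray | soda | dog
  3   | painting | black | tea | hamster
  4   | gardening | orange | smoothie | cat
  5   | cooking | white | juice | rabbit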